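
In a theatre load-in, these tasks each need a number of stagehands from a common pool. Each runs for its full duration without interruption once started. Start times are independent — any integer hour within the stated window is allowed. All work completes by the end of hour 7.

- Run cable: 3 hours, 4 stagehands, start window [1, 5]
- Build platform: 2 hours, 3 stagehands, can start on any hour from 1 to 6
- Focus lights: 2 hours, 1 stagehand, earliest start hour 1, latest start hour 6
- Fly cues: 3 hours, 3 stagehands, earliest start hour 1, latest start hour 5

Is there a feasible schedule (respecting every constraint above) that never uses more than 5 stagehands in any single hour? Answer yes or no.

no

The minimum achievable peak is 6; 5 < 6, so no feasible schedule stays within the cap.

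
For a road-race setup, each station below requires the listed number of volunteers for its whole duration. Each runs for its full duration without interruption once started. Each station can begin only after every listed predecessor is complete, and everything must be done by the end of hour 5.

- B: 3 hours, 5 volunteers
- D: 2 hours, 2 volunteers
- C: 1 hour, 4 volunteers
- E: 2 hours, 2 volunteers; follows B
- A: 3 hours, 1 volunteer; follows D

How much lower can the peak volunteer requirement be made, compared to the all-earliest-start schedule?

4

Early-start peak: h1:11  h2:7  h3:6  h4:3  h5:3 ⇒ 11.
Leveled (B@1, D@1, C@4, E@4, A@3): h1:7  h2:7  h3:6  h4:7  h5:3 ⇒ 7.
Reduction 11 − 7 = 4.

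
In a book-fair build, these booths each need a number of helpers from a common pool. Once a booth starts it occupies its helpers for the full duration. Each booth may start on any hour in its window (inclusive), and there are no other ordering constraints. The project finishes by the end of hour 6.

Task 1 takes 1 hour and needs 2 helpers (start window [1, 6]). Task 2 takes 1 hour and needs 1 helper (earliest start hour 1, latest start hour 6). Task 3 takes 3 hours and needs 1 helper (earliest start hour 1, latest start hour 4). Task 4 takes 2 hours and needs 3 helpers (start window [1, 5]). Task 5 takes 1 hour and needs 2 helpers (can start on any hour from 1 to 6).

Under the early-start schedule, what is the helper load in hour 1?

At early start, hour 1 has: Task 1, Task 2, Task 3, Task 4, Task 5.
Demand: 2 + 1 + 1 + 3 + 2 = 9.

9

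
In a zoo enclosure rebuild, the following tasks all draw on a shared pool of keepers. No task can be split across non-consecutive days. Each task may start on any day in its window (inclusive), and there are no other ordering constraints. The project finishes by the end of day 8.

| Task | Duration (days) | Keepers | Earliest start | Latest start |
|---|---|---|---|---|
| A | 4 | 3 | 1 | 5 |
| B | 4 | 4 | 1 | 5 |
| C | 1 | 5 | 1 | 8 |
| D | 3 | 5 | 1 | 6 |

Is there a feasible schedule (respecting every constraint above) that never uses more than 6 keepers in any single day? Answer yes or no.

no

The minimum achievable peak is 7; 6 < 7, so no feasible schedule stays within the cap.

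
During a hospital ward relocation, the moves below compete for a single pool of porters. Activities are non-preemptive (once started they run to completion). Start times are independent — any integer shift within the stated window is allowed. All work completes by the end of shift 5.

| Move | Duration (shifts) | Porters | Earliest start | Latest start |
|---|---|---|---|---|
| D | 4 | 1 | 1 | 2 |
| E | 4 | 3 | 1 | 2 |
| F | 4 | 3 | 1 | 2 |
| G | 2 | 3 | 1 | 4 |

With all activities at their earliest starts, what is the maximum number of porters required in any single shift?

10

Early-start schedule: D@1, E@1, F@1, G@1.
Load per shift: shift 1: 10, shift 2: 10, shift 3: 7, shift 4: 7, shift 5: 0.
Peak is 10.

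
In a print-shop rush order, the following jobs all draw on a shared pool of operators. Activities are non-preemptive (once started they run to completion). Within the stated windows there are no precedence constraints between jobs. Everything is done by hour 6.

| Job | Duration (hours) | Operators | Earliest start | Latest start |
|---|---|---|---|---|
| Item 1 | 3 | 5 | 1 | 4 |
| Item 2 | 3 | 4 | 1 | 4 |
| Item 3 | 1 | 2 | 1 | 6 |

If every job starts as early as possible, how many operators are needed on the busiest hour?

Early-start schedule: Item 1@1, Item 2@1, Item 3@1.
Load per hour: hour 1: 11, hour 2: 9, hour 3: 9, hour 4: 0, hour 5: 0, hour 6: 0.
Peak is 11.

11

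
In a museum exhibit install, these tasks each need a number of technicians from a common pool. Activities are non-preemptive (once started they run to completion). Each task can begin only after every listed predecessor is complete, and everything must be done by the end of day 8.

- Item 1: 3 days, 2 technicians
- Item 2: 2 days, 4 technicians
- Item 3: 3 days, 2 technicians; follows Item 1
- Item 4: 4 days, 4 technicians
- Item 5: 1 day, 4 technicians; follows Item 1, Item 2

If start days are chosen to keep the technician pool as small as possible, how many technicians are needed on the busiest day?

Early-start (Item 1@1, Item 2@1, Item 3@4, Item 4@1, Item 5@4) gives peak 10: d1:10  d2:10  d3:6  d4:10  d5:2  d6:2  d7:0  d8:0.
Shift Item 4→3, Item 5→7.
Schedule Item 1@1, Item 2@1, Item 3@4, Item 4@3, Item 5@7: d1:6  d2:6  d3:6  d4:6  d5:6  d6:6  d7:4  d8:0 — peak 6.

6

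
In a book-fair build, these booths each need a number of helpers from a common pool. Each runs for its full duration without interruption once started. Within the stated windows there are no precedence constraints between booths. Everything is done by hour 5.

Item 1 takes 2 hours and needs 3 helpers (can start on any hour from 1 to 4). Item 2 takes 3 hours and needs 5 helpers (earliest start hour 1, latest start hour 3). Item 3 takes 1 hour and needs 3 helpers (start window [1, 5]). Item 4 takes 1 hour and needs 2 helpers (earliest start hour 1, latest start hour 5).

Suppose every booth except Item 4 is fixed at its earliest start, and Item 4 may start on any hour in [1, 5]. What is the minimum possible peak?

11

Item 4@1: h1:13  h2:8  h3:5  h4:0  h5:0 → peak 13
Item 4@2: h1:11  h2:10  h3:5  h4:0  h5:0 → peak 11
Item 4@3: h1:11  h2:8  h3:7  h4:0  h5:0 → peak 11
Item 4@4: h1:11  h2:8  h3:5  h4:2  h5:0 → peak 11
Item 4@5: h1:11  h2:8  h3:5  h4:0  h5:2 → peak 11
Best is Item 4@2, peak 11.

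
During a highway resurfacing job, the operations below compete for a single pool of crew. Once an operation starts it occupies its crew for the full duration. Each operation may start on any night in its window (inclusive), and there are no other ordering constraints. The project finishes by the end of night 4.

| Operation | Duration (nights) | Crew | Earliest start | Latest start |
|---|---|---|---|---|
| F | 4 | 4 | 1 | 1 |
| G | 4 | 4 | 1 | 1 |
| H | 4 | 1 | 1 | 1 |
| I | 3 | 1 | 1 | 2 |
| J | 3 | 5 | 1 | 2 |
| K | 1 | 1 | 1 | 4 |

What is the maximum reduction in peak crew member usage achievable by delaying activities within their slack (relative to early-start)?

Early-start peak: n1:16  n2:15  n3:15  n4:9 ⇒ 16.
Leveled (F@1, G@1, H@1, I@1, J@1, K@4): n1:15  n2:15  n3:15  n4:10 ⇒ 15.
Reduction 16 − 15 = 1.

1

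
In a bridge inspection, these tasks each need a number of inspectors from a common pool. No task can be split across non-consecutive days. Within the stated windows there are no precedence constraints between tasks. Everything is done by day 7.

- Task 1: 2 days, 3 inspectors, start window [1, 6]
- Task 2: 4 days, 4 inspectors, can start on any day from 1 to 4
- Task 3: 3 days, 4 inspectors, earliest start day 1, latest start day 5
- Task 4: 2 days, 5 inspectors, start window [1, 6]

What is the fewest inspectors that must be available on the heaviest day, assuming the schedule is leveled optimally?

8

Early-start (Task 1@1, Task 2@1, Task 3@1, Task 4@1) gives peak 16: d1:16  d2:16  d3:8  d4:4  d5:0  d6:0  d7:0.
Shift Task 3→3, Task 4→6.
Schedule Task 1@1, Task 2@1, Task 3@3, Task 4@6: d1:7  d2:7  d3:8  d4:8  d5:4  d6:5  d7:5 — peak 8.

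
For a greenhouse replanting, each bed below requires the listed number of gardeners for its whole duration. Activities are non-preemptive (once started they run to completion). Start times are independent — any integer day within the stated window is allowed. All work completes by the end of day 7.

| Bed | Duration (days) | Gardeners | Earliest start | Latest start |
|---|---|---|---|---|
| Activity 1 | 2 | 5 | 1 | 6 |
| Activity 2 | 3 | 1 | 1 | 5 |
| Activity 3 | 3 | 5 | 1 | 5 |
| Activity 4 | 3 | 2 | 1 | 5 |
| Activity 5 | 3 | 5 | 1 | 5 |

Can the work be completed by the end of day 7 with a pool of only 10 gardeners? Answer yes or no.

yes

Schedule Activity 1@1, Activity 2@1, Activity 3@3, Activity 4@1, Activity 5@4: d1:8  d2:8  d3:8  d4:10  d5:10  d6:5  d7:0 — peak 10 ≤ 10.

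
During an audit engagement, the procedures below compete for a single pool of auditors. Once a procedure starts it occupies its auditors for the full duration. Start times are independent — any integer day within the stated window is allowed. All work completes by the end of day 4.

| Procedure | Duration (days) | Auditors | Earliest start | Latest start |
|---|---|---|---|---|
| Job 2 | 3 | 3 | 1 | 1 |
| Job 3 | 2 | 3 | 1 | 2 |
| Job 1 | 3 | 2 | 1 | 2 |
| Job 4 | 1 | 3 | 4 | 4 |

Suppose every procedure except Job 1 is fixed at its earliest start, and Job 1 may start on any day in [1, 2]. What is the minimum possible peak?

Job 1@1: d1:8  d2:8  d3:5  d4:3 → peak 8
Job 1@2: d1:6  d2:8  d3:5  d4:5 → peak 8
Best is Job 1@1, peak 8.

8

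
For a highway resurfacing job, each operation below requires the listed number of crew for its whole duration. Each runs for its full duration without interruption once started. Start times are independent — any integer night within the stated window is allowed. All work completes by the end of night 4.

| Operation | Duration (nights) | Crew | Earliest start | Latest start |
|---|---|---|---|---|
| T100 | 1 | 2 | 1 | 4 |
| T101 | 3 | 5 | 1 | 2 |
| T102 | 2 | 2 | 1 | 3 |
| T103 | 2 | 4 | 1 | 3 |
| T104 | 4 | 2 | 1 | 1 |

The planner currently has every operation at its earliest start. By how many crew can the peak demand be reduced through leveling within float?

Early-start peak: n1:15  n2:13  n3:7  n4:2 ⇒ 15.
Leveled (T100@1, T101@1, T102@1, T103@3, T104@1): n1:11  n2:9  n3:11  n4:6 ⇒ 11.
Reduction 15 − 11 = 4.

4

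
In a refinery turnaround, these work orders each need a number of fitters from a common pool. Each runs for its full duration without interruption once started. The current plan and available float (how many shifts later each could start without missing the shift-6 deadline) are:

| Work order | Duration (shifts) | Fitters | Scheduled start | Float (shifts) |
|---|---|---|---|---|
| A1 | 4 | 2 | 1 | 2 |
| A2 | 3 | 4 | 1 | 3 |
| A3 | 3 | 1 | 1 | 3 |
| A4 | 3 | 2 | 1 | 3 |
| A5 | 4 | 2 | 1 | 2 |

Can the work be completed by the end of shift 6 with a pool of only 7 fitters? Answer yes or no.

The minimum achievable peak is 8; 7 < 8, so no feasible schedule stays within the cap.

no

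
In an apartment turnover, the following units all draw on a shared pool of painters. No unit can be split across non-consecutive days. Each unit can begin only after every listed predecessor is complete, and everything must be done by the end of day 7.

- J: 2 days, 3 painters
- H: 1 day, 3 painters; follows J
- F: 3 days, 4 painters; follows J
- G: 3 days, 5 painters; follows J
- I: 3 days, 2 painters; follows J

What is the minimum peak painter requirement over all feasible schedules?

Early-start (J@1, H@3, F@3, G@3, I@3) gives peak 14: d1:3  d2:3  d3:14  d4:11  d5:11  d6:0  d7:0.
Shift G→4.
Schedule J@1, H@3, F@3, G@4, I@3: d1:3  d2:3  d3:9  d4:11  d5:11  d6:5  d7:0 — peak 11.

11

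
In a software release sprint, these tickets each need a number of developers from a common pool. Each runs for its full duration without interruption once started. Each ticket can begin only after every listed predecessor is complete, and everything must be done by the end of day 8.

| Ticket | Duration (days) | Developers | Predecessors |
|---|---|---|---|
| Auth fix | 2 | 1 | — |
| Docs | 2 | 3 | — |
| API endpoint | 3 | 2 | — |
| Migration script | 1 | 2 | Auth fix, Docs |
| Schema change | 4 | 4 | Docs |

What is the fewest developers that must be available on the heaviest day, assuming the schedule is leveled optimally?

5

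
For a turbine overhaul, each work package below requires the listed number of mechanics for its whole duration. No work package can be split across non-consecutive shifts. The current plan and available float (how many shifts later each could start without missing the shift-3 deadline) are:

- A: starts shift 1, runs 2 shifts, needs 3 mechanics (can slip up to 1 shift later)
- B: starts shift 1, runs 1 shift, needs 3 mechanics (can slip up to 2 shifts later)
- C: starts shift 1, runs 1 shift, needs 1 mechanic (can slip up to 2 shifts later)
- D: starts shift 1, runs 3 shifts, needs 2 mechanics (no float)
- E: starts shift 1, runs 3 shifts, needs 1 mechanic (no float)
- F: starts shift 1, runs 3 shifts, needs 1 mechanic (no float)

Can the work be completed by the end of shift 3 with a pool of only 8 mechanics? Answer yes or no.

Schedule A@1, B@3, C@1, D@1, E@1, F@1: s1:8  s2:7  s3:7 — peak 8 ≤ 8.

yes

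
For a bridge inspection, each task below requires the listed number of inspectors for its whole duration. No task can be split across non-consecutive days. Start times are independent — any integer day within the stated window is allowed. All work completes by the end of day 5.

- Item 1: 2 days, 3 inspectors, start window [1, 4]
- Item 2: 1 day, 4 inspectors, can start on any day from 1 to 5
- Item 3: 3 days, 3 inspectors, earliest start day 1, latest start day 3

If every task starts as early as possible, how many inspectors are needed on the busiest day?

10

Early-start schedule: Item 1@1, Item 2@1, Item 3@1.
Load per day: day 1: 10, day 2: 6, day 3: 3, day 4: 0, day 5: 0.
Peak is 10.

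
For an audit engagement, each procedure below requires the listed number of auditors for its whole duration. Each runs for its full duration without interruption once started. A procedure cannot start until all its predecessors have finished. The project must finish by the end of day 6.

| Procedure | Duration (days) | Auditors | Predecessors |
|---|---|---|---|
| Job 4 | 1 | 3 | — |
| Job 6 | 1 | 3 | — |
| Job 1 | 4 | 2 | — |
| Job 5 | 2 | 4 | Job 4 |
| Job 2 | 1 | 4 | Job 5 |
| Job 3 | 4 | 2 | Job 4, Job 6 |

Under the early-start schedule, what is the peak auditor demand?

Early-start schedule: Job 4@1, Job 6@1, Job 1@1, Job 5@2, Job 2@4, Job 3@2.
Load per day: day 1: 8, day 2: 8, day 3: 8, day 4: 8, day 5: 2, day 6: 0.
Peak is 8.

8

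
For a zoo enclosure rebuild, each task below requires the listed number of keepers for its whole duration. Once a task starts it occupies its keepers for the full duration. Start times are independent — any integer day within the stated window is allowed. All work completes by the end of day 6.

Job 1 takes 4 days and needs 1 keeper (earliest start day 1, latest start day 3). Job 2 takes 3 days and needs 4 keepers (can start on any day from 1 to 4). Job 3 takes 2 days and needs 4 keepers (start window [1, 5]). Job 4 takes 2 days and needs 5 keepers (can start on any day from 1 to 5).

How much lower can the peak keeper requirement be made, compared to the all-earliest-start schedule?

6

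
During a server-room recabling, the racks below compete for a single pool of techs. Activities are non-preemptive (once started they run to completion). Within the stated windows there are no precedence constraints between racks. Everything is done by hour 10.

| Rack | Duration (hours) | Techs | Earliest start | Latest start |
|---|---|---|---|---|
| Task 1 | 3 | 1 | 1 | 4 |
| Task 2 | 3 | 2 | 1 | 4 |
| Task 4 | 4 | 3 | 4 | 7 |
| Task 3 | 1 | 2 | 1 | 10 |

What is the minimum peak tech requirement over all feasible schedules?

3

Early-start (Task 1@1, Task 2@1, Task 4@4, Task 3@1) gives peak 5: h1:5  h2:3  h3:3  h4:3  h5:3  h6:3  h7:3  h8:0  h9:0  h10:0.
Shift Task 3→8.
Schedule Task 1@1, Task 2@1, Task 4@4, Task 3@8: h1:3  h2:3  h3:3  h4:3  h5:3  h6:3  h7:3  h8:2  h9:0  h10:0 — peak 3.
Total tech-hours = 23 over 10 hours ⇒ peak ≥ ⌈23/10⌉ = 3, so 3 is optimal.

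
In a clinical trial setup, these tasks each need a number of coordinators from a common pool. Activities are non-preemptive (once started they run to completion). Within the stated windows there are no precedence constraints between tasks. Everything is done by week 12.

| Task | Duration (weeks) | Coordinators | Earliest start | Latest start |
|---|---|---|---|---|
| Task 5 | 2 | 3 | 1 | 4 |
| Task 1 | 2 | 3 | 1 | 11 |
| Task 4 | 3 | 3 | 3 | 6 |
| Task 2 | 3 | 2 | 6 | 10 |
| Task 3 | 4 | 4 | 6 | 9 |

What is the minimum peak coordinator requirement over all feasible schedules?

Early-start (Task 5@1, Task 1@1, Task 4@3, Task 2@6, Task 3@6) gives peak 6: w1:6  w2:6  w3:3  w4:3  w5:3  w6:6  w7:6  w8:6  w9:4  w10:0  w11:0  w12:0.
Shift Task 1→3, Task 4→5, Task 3→9.
Schedule Task 5@1, Task 1@3, Task 4@5, Task 2@6, Task 3@9: w1:3  w2:3  w3:3  w4:3  w5:3  w6:5  w7:5  w8:2  w9:4  w10:4  w11:4  w12:4 — peak 5.

5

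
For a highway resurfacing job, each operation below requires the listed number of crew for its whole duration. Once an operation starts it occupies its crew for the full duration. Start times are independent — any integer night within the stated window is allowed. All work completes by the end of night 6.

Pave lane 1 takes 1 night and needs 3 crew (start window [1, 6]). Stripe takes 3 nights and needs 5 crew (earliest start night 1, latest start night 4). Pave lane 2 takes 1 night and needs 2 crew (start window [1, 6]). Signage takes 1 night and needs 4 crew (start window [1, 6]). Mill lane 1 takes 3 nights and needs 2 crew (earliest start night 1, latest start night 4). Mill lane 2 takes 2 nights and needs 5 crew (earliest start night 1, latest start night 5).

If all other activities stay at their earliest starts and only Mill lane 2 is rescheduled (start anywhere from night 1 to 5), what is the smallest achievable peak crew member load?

16

Mill lane 2@1: n1:21  n2:12  n3:7  n4:0  n5:0  n6:0 → peak 21
Mill lane 2@2: n1:16  n2:12  n3:12  n4:0  n5:0  n6:0 → peak 16
Mill lane 2@3: n1:16  n2:7  n3:12  n4:5  n5:0  n6:0 → peak 16
Mill lane 2@4: n1:16  n2:7  n3:7  n4:5  n5:5  n6:0 → peak 16
Mill lane 2@5: n1:16  n2:7  n3:7  n4:0  n5:5  n6:5 → peak 16
Best is Mill lane 2@2, peak 16.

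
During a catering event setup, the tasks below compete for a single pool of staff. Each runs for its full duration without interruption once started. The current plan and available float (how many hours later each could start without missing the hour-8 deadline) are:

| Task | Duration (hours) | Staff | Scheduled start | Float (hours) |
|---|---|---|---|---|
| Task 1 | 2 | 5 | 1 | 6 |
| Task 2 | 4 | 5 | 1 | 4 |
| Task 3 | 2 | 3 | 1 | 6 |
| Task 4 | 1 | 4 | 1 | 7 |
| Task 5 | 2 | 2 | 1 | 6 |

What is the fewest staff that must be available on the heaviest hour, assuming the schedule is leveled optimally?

7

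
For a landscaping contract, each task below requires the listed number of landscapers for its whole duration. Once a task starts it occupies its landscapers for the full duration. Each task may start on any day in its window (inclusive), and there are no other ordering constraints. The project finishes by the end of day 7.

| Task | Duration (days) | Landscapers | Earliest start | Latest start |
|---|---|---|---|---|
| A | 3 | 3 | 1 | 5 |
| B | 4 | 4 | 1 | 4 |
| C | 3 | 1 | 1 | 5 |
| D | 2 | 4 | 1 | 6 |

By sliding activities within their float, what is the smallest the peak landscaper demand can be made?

7

Early-start (A@1, B@1, C@1, D@1) gives peak 12: d1:12  d2:12  d3:8  d4:4  d5:0  d6:0  d7:0.
Shift C→4, D→5.
Schedule A@1, B@1, C@4, D@5: d1:7  d2:7  d3:7  d4:5  d5:5  d6:5  d7:0 — peak 7.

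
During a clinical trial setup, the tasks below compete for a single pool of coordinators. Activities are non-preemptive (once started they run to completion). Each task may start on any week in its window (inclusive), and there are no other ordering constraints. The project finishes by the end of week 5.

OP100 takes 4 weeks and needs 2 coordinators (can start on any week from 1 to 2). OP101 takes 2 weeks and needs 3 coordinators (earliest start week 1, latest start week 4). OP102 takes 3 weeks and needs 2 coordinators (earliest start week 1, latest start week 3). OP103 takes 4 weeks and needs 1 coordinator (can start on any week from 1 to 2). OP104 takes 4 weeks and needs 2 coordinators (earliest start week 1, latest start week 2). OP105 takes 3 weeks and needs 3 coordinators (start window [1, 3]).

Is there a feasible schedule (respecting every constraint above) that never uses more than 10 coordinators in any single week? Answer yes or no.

Schedule OP100@1, OP101@1, OP102@1, OP103@1, OP104@1, OP105@3: w1:10  w2:10  w3:10  w4:8  w5:3 — peak 10 ≤ 10.

yes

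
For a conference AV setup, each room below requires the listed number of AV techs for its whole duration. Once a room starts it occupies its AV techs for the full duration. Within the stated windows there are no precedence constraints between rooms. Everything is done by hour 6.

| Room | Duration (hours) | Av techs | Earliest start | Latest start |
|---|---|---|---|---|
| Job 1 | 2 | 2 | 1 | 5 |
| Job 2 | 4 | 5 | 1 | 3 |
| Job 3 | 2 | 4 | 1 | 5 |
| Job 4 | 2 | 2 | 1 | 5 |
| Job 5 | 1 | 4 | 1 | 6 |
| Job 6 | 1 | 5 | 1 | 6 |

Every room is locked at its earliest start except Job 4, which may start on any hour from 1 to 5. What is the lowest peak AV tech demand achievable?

Job 4@1: h1:22  h2:13  h3:5  h4:5  h5:0  h6:0 → peak 22
Job 4@2: h1:20  h2:13  h3:7  h4:5  h5:0  h6:0 → peak 20
Job 4@3: h1:20  h2:11  h3:7  h4:7  h5:0  h6:0 → peak 20
Job 4@4: h1:20  h2:11  h3:5  h4:7  h5:2  h6:0 → peak 20
Job 4@5: h1:20  h2:11  h3:5  h4:5  h5:2  h6:2 → peak 20
Best is Job 4@2, peak 20.

20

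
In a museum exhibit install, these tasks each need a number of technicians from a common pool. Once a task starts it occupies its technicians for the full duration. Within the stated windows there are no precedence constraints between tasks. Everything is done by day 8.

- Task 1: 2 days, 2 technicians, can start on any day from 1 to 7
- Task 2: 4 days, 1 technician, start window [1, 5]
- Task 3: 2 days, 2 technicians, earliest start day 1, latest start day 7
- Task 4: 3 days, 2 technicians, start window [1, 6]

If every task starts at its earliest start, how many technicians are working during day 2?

7

At early start, day 2 has: Task 1, Task 2, Task 3, Task 4.
Demand: 2 + 1 + 2 + 2 = 7.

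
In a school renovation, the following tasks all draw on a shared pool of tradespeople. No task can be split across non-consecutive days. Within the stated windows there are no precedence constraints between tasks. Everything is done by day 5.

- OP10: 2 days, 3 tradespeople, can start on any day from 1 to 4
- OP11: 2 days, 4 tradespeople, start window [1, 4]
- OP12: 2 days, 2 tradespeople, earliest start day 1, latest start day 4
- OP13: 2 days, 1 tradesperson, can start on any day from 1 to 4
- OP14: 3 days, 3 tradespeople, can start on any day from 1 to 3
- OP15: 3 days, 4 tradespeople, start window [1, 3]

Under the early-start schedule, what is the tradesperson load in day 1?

At early start, day 1 has: OP10, OP11, OP12, OP13, OP14, OP15.
Demand: 3 + 4 + 2 + 1 + 3 + 4 = 17.

17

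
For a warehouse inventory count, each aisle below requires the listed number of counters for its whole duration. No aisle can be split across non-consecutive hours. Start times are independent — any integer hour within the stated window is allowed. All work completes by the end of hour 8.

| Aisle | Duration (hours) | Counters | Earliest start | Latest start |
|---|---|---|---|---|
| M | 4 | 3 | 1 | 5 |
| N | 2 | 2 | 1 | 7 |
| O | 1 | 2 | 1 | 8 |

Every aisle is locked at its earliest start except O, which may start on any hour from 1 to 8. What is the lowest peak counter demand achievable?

O@1: h1:7  h2:5  h3:3  h4:3  h5:0  h6:0  h7:0  h8:0 → peak 7
O@2: h1:5  h2:7  h3:3  h4:3  h5:0  h6:0  h7:0  h8:0 → peak 7
O@3: h1:5  h2:5  h3:5  h4:3  h5:0  h6:0  h7:0  h8:0 → peak 5
O@4: h1:5  h2:5  h3:3  h4:5  h5:0  h6:0  h7:0  h8:0 → peak 5
O@5: h1:5  h2:5  h3:3  h4:3  h5:2  h6:0  h7:0  h8:0 → peak 5
O@6: h1:5  h2:5  h3:3  h4:3  h5:0  h6:2  h7:0  h8:0 → peak 5
O@7: h1:5  h2:5  h3:3  h4:3  h5:0  h6:0  h7:2  h8:0 → peak 5
O@8: h1:5  h2:5  h3:3  h4:3  h5:0  h6:0  h7:0  h8:2 → peak 5
Best is O@3, peak 5.

5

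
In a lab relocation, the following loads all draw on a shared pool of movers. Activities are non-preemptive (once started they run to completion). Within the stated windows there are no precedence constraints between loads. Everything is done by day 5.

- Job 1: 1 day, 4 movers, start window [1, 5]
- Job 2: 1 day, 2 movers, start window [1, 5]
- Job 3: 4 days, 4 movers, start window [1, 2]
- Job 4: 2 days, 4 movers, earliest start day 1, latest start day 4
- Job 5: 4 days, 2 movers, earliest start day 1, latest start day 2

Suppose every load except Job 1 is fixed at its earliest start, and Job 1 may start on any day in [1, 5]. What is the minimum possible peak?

Job 1@1: d1:16  d2:10  d3:6  d4:6  d5:0 → peak 16
Job 1@2: d1:12  d2:14  d3:6  d4:6  d5:0 → peak 14
Job 1@3: d1:12  d2:10  d3:10  d4:6  d5:0 → peak 12
Job 1@4: d1:12  d2:10  d3:6  d4:10  d5:0 → peak 12
Job 1@5: d1:12  d2:10  d3:6  d4:6  d5:4 → peak 12
Best is Job 1@3, peak 12.

12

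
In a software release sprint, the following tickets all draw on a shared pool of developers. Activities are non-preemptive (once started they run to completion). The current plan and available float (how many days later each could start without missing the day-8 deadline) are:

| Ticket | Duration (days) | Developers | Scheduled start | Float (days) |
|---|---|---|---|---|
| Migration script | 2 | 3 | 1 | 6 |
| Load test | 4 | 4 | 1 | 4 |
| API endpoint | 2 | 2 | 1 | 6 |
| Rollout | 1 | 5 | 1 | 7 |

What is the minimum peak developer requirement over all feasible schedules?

Early-start (Migration script@1, Load test@1, API endpoint@1, Rollout@1) gives peak 14: d1:14  d2:9  d3:4  d4:4  d5:0  d6:0  d7:0  d8:0.
Shift Load test→3, Rollout→7.
Schedule Migration script@1, Load test@3, API endpoint@1, Rollout@7: d1:5  d2:5  d3:4  d4:4  d5:4  d6:4  d7:5  d8:0 — peak 5.

5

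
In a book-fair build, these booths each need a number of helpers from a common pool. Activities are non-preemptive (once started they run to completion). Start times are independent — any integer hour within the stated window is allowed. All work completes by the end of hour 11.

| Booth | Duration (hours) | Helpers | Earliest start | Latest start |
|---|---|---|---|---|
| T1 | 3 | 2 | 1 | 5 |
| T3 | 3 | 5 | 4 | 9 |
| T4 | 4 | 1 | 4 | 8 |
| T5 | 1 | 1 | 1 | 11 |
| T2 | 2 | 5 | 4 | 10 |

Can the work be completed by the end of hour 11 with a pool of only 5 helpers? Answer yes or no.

The minimum achievable peak is 6; 5 < 6, so no feasible schedule stays within the cap.

no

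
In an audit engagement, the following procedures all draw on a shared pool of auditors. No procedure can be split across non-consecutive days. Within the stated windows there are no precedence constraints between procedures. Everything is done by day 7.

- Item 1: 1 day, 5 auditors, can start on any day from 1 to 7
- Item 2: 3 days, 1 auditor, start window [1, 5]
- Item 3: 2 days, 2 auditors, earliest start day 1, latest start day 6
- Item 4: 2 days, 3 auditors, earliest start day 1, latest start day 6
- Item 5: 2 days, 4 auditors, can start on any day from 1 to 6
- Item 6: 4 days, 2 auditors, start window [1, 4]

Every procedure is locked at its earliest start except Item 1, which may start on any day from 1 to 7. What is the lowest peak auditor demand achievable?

12

Item 1@1: d1:17  d2:12  d3:3  d4:2  d5:0  d6:0  d7:0 → peak 17
Item 1@2: d1:12  d2:17  d3:3  d4:2  d5:0  d6:0  d7:0 → peak 17
Item 1@3: d1:12  d2:12  d3:8  d4:2  d5:0  d6:0  d7:0 → peak 12
Item 1@4: d1:12  d2:12  d3:3  d4:7  d5:0  d6:0  d7:0 → peak 12
Item 1@5: d1:12  d2:12  d3:3  d4:2  d5:5  d6:0  d7:0 → peak 12
Item 1@6: d1:12  d2:12  d3:3  d4:2  d5:0  d6:5  d7:0 → peak 12
Item 1@7: d1:12  d2:12  d3:3  d4:2  d5:0  d6:0  d7:5 → peak 12
Best is Item 1@3, peak 12.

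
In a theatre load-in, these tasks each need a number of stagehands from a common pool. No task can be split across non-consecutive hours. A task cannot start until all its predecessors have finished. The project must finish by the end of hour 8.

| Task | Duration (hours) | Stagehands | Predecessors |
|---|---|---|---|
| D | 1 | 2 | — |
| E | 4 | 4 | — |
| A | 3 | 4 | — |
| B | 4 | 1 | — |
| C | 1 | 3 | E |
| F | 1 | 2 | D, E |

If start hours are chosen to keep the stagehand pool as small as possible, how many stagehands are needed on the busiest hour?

Early-start (D@1, E@1, A@1, B@1, C@5, F@5) gives peak 11: h1:11  h2:9  h3:9  h4:5  h5:5  h6:0  h7:0  h8:0.
Shift A→5, B→2, C→8, F→6.
Schedule D@1, E@1, A@5, B@2, C@8, F@6: h1:6  h2:5  h3:5  h4:5  h5:5  h6:6  h7:4  h8:3 — peak 6.

6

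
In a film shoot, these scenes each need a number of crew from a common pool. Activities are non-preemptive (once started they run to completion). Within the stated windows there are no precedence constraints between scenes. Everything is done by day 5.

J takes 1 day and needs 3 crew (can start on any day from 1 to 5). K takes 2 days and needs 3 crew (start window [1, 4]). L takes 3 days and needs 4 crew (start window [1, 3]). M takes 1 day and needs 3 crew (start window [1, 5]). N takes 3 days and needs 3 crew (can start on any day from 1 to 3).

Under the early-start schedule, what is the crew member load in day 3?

At early start, day 3 has: L, N.
Demand: 4 + 3 = 7.

7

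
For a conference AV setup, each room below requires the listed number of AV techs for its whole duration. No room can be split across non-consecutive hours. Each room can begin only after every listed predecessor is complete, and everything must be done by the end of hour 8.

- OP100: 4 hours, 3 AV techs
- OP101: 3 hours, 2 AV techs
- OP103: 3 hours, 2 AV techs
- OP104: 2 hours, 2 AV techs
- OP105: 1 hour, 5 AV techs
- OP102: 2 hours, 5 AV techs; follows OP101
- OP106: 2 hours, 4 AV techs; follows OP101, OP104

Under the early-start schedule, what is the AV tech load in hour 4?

12

At early start, hour 4 has: OP100, OP102, OP106.
Demand: 3 + 5 + 4 = 12.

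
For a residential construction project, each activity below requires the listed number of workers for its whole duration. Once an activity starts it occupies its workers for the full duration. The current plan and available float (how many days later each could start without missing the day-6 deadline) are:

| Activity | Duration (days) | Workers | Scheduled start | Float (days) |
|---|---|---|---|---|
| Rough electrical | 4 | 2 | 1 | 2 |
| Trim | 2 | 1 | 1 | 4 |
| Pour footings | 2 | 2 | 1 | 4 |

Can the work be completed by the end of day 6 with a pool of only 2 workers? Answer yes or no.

no

Total worker-days = 14; over 6 days the average is 14/6 > 2, so some day must exceed 2.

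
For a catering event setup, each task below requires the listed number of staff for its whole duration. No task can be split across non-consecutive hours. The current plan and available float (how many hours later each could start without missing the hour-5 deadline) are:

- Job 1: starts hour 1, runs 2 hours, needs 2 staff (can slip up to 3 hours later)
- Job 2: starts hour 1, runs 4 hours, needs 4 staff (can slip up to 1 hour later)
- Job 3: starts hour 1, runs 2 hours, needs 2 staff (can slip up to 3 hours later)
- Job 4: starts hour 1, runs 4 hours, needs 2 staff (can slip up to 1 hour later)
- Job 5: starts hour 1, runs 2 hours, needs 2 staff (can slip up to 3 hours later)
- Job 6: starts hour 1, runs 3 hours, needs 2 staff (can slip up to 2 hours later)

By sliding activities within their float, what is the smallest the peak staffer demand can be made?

Early-start (Job 1@1, Job 2@1, Job 3@1, Job 4@1, Job 5@1, Job 6@1) gives peak 14: h1:14  h2:14  h3:8  h4:6  h5:0.
Shift Job 5→3, Job 6→3.
Schedule Job 1@1, Job 2@1, Job 3@1, Job 4@1, Job 5@3, Job 6@3: h1:10  h2:10  h3:10  h4:10  h5:2 — peak 10.

10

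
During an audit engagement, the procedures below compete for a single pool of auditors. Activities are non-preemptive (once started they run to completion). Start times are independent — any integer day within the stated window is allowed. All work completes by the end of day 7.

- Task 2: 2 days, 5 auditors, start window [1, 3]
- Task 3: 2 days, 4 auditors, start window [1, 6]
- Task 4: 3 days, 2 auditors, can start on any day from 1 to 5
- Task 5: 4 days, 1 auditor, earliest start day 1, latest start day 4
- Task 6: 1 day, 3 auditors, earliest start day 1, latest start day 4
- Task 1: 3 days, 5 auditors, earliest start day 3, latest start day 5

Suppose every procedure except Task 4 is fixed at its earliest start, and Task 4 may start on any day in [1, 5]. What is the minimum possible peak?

Task 4@1: d1:15  d2:12  d3:8  d4:6  d5:5  d6:0  d7:0 → peak 15
Task 4@2: d1:13  d2:12  d3:8  d4:8  d5:5  d6:0  d7:0 → peak 13
Task 4@3: d1:13  d2:10  d3:8  d4:8  d5:7  d6:0  d7:0 → peak 13
Task 4@4: d1:13  d2:10  d3:6  d4:8  d5:7  d6:2  d7:0 → peak 13
Task 4@5: d1:13  d2:10  d3:6  d4:6  d5:7  d6:2  d7:2 → peak 13
Best is Task 4@2, peak 13.

13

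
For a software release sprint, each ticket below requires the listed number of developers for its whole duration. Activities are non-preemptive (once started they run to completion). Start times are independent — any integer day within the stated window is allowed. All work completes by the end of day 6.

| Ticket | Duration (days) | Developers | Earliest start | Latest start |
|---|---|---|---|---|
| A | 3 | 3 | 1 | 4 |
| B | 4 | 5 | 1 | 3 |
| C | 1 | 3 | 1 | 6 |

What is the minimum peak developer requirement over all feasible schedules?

8

Early-start (A@1, B@1, C@1) gives peak 11: d1:11  d2:8  d3:8  d4:5  d5:0  d6:0.
Shift C→4.
Schedule A@1, B@1, C@4: d1:8  d2:8  d3:8  d4:8  d5:0  d6:0 — peak 8.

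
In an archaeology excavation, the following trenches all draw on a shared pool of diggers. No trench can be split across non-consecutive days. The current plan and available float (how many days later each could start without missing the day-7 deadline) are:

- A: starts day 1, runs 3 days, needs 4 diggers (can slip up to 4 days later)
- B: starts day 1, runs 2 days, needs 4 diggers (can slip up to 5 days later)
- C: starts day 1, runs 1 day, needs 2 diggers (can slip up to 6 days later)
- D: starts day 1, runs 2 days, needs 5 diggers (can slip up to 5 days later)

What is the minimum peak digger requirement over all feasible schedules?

6

Early-start (A@1, B@1, C@1, D@1) gives peak 15: d1:15  d2:13  d3:4  d4:0  d5:0  d6:0  d7:0.
Shift B→4, D→6.
Schedule A@1, B@4, C@1, D@6: d1:6  d2:4  d3:4  d4:4  d5:4  d6:5  d7:5 — peak 6.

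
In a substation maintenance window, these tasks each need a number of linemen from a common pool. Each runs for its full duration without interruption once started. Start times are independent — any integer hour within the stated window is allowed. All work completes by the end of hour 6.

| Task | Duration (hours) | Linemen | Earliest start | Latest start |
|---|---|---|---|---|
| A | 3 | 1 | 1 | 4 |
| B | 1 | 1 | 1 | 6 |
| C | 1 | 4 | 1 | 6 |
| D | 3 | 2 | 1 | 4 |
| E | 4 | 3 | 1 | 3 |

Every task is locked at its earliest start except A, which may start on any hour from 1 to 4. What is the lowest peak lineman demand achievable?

A@1: h1:11  h2:6  h3:6  h4:3  h5:0  h6:0 → peak 11
A@2: h1:10  h2:6  h3:6  h4:4  h5:0  h6:0 → peak 10
A@3: h1:10  h2:5  h3:6  h4:4  h5:1  h6:0 → peak 10
A@4: h1:10  h2:5  h3:5  h4:4  h5:1  h6:1 → peak 10
Best is A@2, peak 10.

10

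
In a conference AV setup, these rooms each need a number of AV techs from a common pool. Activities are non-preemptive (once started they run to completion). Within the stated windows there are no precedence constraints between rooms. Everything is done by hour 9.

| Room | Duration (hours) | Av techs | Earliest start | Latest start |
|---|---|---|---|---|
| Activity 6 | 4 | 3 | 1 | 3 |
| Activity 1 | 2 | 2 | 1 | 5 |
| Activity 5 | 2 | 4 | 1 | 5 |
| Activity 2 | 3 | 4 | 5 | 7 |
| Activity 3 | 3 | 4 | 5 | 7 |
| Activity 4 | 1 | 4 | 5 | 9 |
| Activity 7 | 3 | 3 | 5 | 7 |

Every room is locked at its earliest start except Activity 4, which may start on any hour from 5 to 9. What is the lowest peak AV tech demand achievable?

Activity 4@5: h1:9  h2:9  h3:3  h4:3  h5:15  h6:11  h7:11  h8:0  h9:0 → peak 15
Activity 4@6: h1:9  h2:9  h3:3  h4:3  h5:11  h6:15  h7:11  h8:0  h9:0 → peak 15
Activity 4@7: h1:9  h2:9  h3:3  h4:3  h5:11  h6:11  h7:15  h8:0  h9:0 → peak 15
Activity 4@8: h1:9  h2:9  h3:3  h4:3  h5:11  h6:11  h7:11  h8:4  h9:0 → peak 11
Activity 4@9: h1:9  h2:9  h3:3  h4:3  h5:11  h6:11  h7:11  h8:0  h9:4 → peak 11
Best is Activity 4@8, peak 11.

11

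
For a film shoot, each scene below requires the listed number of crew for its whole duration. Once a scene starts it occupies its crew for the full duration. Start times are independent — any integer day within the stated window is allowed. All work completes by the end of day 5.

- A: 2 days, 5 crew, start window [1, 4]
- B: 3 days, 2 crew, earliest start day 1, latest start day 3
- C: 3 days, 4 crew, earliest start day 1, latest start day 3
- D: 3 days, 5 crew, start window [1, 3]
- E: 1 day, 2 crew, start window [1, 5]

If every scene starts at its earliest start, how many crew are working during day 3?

At early start, day 3 has: B, C, D.
Demand: 2 + 4 + 5 = 11.

11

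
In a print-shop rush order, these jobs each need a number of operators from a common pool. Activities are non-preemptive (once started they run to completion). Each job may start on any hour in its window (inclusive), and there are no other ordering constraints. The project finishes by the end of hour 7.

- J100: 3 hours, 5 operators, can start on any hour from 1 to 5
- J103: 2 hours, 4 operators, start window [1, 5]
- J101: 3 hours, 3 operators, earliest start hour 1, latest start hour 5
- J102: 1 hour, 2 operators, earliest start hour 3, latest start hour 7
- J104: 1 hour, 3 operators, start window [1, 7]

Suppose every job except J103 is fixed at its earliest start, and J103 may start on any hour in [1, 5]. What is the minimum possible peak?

11

J103@1: h1:15  h2:12  h3:10  h4:0  h5:0  h6:0  h7:0 → peak 15
J103@2: h1:11  h2:12  h3:14  h4:0  h5:0  h6:0  h7:0 → peak 14
J103@3: h1:11  h2:8  h3:14  h4:4  h5:0  h6:0  h7:0 → peak 14
J103@4: h1:11  h2:8  h3:10  h4:4  h5:4  h6:0  h7:0 → peak 11
J103@5: h1:11  h2:8  h3:10  h4:0  h5:4  h6:4  h7:0 → peak 11
Best is J103@4, peak 11.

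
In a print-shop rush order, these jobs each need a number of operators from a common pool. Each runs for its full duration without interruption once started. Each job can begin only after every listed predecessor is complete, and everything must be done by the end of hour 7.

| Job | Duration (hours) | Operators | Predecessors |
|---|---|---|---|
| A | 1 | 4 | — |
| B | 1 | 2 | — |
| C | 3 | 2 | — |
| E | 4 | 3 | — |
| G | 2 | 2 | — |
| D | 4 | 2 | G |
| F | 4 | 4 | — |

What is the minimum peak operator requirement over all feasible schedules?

9

Early-start (A@1, B@1, C@1, E@1, G@1, D@3, F@1) gives peak 17: h1:17  h2:11  h3:11  h4:9  h5:2  h6:2  h7:0.
Shift E→2, G→2, D→4, F→4.
Schedule A@1, B@1, C@1, E@2, G@2, D@4, F@4: h1:8  h2:7  h3:7  h4:9  h5:9  h6:6  h7:6 — peak 9.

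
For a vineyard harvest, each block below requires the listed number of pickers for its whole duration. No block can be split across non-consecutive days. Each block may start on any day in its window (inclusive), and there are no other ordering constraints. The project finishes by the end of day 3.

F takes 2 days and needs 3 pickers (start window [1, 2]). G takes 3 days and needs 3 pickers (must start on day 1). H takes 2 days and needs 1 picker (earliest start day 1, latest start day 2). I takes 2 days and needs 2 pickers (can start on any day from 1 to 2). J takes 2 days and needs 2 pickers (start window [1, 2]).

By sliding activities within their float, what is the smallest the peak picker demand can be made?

Schedule F@1, G@1, H@1, I@1, J@1: d1:11  d2:11  d3:3 — peak 11.
No arrangement of the 16 feasible schedules does better.

11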